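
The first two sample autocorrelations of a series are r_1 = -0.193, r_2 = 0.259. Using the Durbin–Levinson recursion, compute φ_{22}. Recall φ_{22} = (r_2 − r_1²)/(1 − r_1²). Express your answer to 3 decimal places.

0.230

φ_{22} = (r_2 − r_1²) / (1 − r_1²)
r_1² = (-0.193)² = 0.037249
Numerator = 0.259 − 0.0372 = 0.2218; denominator = 1 − 0.0372 = 0.9628
φ_{22} = 0.2218 / 0.9628 = 0.230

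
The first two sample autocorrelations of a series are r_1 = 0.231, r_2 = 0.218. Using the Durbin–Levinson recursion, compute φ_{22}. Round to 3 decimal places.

0.174

φ_{22} = (r_2 − r_1²) / (1 − r_1²)
r_1² = (0.231)² = 0.053361
Numerator = 0.218 − 0.0534 = 0.1646; denominator = 1 − 0.0534 = 0.9466
φ_{22} = 0.1646 / 0.9466 = 0.174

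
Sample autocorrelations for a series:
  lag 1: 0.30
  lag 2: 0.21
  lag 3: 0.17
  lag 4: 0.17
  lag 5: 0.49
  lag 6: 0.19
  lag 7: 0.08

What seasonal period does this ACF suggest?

5

The largest autocorrelation is r_5 = 0.49; the remaining lags stay at or below 0.30. The elevated value at lag 1 (0.30), dropping to 0.21 at lag 2, reflects decaying short-term dependence rather than seasonality.
The dominant spike at lag 5 indicates a seasonal period of 5.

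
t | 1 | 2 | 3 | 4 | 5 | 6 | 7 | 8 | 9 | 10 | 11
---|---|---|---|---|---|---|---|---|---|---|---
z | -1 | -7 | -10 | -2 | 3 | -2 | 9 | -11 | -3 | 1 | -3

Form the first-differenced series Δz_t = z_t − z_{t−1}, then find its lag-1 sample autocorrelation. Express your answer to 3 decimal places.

First differences Δz: -6, -3, 8, 5, -5, 11, -20, 8, 4, -4
Mean of differences = -0.2000
Numerator Σ(Δz_t−Δz̄)(Δz_{t+1}−Δz̄) = -408.4400
Denominator Σ(Δz_t−Δz̄)² = 775.6000
r_1(Δz) = -408.4400 / 775.6000 = -0.527

-0.527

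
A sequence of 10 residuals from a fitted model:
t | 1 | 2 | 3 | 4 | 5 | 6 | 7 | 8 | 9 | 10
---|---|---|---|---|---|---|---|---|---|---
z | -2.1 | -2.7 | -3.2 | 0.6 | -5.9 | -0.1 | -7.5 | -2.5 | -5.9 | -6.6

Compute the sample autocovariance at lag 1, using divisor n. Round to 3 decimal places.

Mean z̄ = (-2.1 − 2.7 − 3.2 + 0.6 − 5.9 − 0.1 − 7.5 − 2.5 − 5.9 − 6.6)/10 = -3.5900
Σ_{t=1}^{9}(z_t−z̄)(z_{t+1}−z̄) = -27.9061
γ_1 = -27.9061 / 10 = -2.791

-2.791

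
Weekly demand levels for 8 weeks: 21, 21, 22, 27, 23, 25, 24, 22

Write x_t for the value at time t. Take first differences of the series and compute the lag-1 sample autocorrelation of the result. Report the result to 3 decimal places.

First differences Δx: 0, 1, 5, -4, 2, -1, -2
Mean of differences = 0.1429
Numerator Σ(Δx_t−Δx̄)(Δx_{t+1}−Δx̄) = -23.4490
Denominator Σ(Δx_t−Δx̄)² = 50.8571
r_1(Δx) = -23.4490 / 50.8571 = -0.461

-0.461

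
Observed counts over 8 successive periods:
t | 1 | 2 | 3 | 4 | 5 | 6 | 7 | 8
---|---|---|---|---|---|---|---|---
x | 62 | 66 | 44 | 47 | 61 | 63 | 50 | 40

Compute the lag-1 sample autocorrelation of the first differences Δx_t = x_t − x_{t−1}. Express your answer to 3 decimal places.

-0.044

First differences Δx: 4, -22, 3, 14, 2, -13, -10
Mean of differences = -3.1429
Numerator Σ(Δx_t−Δx̄)(Δx_{t+1}−Δx̄) = -40.1633
Denominator Σ(Δx_t−Δx̄)² = 908.8571
r_1(Δx) = -40.1633 / 908.8571 = -0.044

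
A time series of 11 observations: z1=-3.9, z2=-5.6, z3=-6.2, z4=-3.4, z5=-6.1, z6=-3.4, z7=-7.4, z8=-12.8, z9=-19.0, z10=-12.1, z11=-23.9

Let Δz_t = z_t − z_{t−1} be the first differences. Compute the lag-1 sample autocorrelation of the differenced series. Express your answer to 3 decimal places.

First differences Δz: -1.7, -0.6, 2.8, -2.7, 2.7, -4.0, -5.4, -6.2, 6.9, -11.8
Mean of differences = -2.0000
Numerator Σ(Δz_t−Δz̄)(Δz_{t+1}−Δz̄) = -112.4300
Denominator Σ(Δz_t−Δz̄)² = 256.1200
r_1(Δz) = -112.4300 / 256.1200 = -0.439

-0.439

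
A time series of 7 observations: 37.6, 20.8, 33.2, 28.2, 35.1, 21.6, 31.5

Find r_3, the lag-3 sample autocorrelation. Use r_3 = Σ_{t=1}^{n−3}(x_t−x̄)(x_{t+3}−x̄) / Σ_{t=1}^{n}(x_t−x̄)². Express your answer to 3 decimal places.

Mean x̄ = (37.6 + 20.8 + 33.2 + 28.2 + 35.1 + 21.6 + 31.5)/7 = 29.7143
Deviations from mean: 7.8857, -8.9143, 3.4857, -1.5143, 5.3857, -8.1143, 1.7857
Numerator Σ_{t=1}^{4}(x_t−x̄)(x_{t+3}−x̄) = -90.9392
Denominator Σ(x_t−x̄)² = 254.1286
r_3 = -90.9392 / 254.1286 = -0.358

-0.358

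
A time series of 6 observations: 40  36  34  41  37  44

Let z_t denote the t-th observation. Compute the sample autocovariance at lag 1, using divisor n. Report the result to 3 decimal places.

-2.463

Mean z̄ = (40 + 36 + 34 + 41 + 37 + 44)/6 = 38.6667
Σ_{t=1}^{5}(z_t−z̄)(z_{t+1}−z̄) = -14.7778
γ_1 = -14.7778 / 6 = -2.463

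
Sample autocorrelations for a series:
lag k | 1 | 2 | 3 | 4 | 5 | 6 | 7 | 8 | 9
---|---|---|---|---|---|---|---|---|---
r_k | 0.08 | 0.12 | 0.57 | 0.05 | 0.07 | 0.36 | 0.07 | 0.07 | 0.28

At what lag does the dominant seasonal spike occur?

The largest autocorrelation is r_3 = 0.57, with weaker echoes at lags 6 (0.36) and 9 (0.28); the remaining lags stay at or below 0.12.
The dominant spike at lag 3 indicates a seasonal period of 3.

3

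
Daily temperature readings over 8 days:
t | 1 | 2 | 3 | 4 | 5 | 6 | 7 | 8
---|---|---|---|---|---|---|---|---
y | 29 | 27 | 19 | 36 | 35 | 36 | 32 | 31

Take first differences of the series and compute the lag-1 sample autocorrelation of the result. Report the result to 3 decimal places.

-0.372

First differences Δy: -2, -8, 17, -1, 1, -4, -1
Mean of differences = 0.2857
Numerator Σ(Δy_t−Δȳ)(Δy_{t+1}−Δȳ) = -139.5102
Denominator Σ(Δy_t−Δȳ)² = 375.4286
r_1(Δy) = -139.5102 / 375.4286 = -0.372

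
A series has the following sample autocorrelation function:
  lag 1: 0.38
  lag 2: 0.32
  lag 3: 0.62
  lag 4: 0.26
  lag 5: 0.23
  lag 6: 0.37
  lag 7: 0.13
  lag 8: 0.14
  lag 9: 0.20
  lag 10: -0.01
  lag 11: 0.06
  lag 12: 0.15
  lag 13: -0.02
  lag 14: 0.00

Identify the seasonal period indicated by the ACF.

The largest autocorrelation is r_3 = 0.62; the remaining lags stay at or below 0.38. The elevated value at lag 1 (0.38), dropping to 0.32 at lag 2, reflects decaying short-term dependence rather than seasonality.
The dominant spike at lag 3 indicates a seasonal period of 3.

3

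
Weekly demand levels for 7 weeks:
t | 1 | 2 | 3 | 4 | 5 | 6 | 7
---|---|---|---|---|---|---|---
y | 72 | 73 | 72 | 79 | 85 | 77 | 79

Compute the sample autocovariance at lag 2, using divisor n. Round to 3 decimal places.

Mean ȳ = (72 + 73 + 72 + 79 + 85 + 77 + 79)/7 = 76.7143
Deviations: -4.7143, -3.7143, -4.7143, 2.2857, 8.2857, 0.2857, 2.2857
Σ_{t=1}^{5}(y_t−ȳ)(y_{t+2}−ȳ) = -5.7347
γ_2 = -5.7347 / 7 = -0.819

-0.819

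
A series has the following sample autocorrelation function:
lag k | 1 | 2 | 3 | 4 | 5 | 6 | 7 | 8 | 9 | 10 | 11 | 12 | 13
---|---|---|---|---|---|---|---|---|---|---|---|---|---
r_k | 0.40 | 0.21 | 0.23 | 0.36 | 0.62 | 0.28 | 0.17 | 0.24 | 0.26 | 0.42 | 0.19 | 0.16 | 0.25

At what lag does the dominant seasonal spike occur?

The largest autocorrelation is r_5 = 0.62, with a weaker echo at lag 10 (0.42); the remaining lags stay at or below 0.40. The elevated value at lag 1 (0.40), dropping to 0.21 at lag 2, reflects decaying short-term dependence rather than seasonality.
The dominant spike at lag 5 indicates a seasonal period of 5.

5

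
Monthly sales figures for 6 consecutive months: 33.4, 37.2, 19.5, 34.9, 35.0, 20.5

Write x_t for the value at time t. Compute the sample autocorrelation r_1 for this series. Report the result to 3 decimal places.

-0.403

Mean x̄ = (33.4 + 37.2 + 19.5 + 34.9 + 35.0 + 20.5)/6 = 30.0833
Deviations from mean: 3.3167, 7.1167, -10.5833, 4.8167, 4.9167, -9.5833
Numerator Σ_{t=1}^{5}(x_t−x̄)(x_{t+1}−x̄) = -126.1269
Denominator Σ(x_t−x̄)² = 312.8683
r_1 = -126.1269 / 312.8683 = -0.403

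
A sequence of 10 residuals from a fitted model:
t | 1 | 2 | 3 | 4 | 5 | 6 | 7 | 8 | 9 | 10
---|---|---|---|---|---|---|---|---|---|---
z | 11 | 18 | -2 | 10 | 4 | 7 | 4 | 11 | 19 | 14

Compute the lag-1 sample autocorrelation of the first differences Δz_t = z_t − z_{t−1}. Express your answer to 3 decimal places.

-0.618

First differences Δz: 7, -20, 12, -6, 3, -3, 7, 8, -5
Mean of differences = 0.3333
Numerator Σ(Δz_t−Δz̄)(Δz_{t+1}−Δz̄) = -484.4444
Denominator Σ(Δz_t−Δz̄)² = 784.0000
r_1(Δz) = -484.4444 / 784.0000 = -0.618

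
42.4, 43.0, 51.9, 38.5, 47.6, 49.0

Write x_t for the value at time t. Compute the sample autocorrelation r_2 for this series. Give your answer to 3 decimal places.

-0.110

Mean x̄ = (42.4 + 43.0 + 51.9 + 38.5 + 47.6 + 49.0)/6 = 45.4000
Σ(x_t−x̄)(x_{t+2}−x̄) = (-19.5000) + (16.5600) + (14.3000) + (-24.8400) = -13.4800
Denominator Σ(x_t−x̄)² = 122.4200
r_2 = -13.4800 / 122.4200 = -0.110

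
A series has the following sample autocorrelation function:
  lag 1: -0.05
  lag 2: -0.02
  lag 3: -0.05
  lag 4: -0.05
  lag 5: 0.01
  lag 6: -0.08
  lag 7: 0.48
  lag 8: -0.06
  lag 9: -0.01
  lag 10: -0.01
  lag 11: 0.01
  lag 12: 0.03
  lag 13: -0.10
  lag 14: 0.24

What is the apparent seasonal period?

The largest autocorrelation is r_7 = 0.48, with a weaker echo at lag 14 (0.24); the remaining lags stay at or below 0.03.
The dominant spike at lag 7 indicates a seasonal period of 7.

7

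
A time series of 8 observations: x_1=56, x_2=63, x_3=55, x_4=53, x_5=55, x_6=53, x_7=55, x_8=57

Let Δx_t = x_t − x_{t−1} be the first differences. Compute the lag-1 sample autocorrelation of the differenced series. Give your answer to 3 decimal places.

-0.353

First differences Δx: 7, -8, -2, 2, -2, 2, 2
Mean of differences = 0.1429
Numerator Σ(Δx_t−Δx̄)(Δx_{t+1}−Δx̄) = -46.8776
Denominator Σ(Δx_t−Δx̄)² = 132.8571
r_1(Δx) = -46.8776 / 132.8571 = -0.353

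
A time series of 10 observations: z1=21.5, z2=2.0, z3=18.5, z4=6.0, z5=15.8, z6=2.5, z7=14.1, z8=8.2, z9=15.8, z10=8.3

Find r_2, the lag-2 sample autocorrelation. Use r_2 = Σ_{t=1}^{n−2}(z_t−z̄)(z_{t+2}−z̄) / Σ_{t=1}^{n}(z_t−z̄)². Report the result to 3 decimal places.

Mean z̄ = (21.5 + 2.0 + 18.5 + 6.0 + 15.8 + 2.5 + 14.1 + 8.2 + 15.8 + 8.3)/10 = 11.2700
Numerator Σ_{t=1}^{8}(z_t−z̄)(z_{t+2}−z̄) = 263.4672
Denominator Σ(z_t−z̄)² = 414.8410
r_2 = 263.4672 / 414.8410 = 0.635

0.635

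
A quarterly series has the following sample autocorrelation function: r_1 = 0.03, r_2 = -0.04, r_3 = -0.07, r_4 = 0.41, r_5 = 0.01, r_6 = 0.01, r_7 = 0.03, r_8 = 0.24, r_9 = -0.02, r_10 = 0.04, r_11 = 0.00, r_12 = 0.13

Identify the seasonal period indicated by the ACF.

4

The largest autocorrelation is r_4 = 0.41, with a weaker echo at lag 8 (0.24); the remaining lags stay at or below 0.13.
The dominant spike at lag 4 indicates a seasonal period of 4.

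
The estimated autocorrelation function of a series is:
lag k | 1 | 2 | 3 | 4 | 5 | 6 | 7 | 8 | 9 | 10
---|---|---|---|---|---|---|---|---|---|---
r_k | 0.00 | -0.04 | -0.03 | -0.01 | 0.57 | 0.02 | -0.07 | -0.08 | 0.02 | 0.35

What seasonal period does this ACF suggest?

The largest autocorrelation is r_5 = 0.57, with a weaker echo at lag 10 (0.35); the remaining lags stay at or below 0.02.
The dominant spike at lag 5 indicates a seasonal period of 5.

5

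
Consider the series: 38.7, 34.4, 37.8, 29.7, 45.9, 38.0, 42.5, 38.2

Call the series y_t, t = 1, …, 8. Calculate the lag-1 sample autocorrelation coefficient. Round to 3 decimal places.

-0.393

Mean ȳ = (38.7 + 34.4 + 37.8 + 29.7 + 45.9 + 38.0 + 42.5 + 38.2)/8 = 38.1500
Deviations from mean: 0.5500, -3.7500, -0.3500, -8.4500, 7.7500, -0.1500, 4.3500, 0.0500
Numerator Σ_{t=1}^{7}(y_t−ȳ)(y_{t+1}−ȳ) = -64.8775
Denominator Σ(y_t−ȳ)² = 164.9000
r_1 = -64.8775 / 164.9000 = -0.393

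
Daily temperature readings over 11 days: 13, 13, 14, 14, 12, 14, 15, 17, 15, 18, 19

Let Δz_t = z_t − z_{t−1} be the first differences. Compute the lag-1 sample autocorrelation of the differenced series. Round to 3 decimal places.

-0.425

First differences Δz: 0, 1, 0, -2, 2, 1, 2, -2, 3, 1
Mean of differences = 0.6000
Numerator Σ(Δz_t−Δz̄)(Δz_{t+1}−Δz̄) = -10.3600
Denominator Σ(Δz_t−Δz̄)² = 24.4000
r_1(Δz) = -10.3600 / 24.4000 = -0.425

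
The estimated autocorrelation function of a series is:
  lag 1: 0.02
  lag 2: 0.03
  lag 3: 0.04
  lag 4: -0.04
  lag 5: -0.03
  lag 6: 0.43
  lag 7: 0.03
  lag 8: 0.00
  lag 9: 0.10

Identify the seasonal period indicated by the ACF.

The largest autocorrelation is r_6 = 0.43; the remaining lags stay at or below 0.10.
The dominant spike at lag 6 indicates a seasonal period of 6.

6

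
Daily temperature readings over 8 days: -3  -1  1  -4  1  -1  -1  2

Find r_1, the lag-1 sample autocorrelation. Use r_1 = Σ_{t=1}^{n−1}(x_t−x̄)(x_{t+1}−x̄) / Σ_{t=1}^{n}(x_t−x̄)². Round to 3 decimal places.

Mean x̄ = (-3 − 1 + 1 − 4 + 1 − 1 − 1 + 2)/8 = -0.7500
Deviations from mean: -2.2500, -0.2500, 1.7500, -3.2500, 1.7500, -0.2500, -0.2500, 2.7500
Numerator Σ_{t=1}^{7}(x_t−x̄)(x_{t+1}−x̄) = -12.3125
Denominator Σ(x_t−x̄)² = 29.5000
r_1 = -12.3125 / 29.5000 = -0.417

-0.417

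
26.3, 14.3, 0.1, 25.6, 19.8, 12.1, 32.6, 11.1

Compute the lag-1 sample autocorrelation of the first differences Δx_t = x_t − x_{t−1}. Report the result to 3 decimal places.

First differences Δx: -12.0, -14.2, 25.5, -5.8, -7.7, 20.5, -21.5
Mean of differences = -2.1714
Numerator Σ(Δx_t−Δx̄)(Δx_{t+1}−Δx̄) = -858.5180
Denominator Σ(Δx_t−Δx̄)² = 1938.3143
r_1(Δx) = -858.5180 / 1938.3143 = -0.443

-0.443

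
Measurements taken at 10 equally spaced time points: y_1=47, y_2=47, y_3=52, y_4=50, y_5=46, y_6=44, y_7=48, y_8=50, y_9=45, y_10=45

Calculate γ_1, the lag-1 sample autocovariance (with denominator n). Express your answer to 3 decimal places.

1.044

Mean ȳ = (47 + 47 + 52 + 50 + 46 + 44 + 48 + 50 + 45 + 45)/10 = 47.4000
Σ_{t=1}^{9}(y_t−ȳ)(y_{t+1}−ȳ) = 10.4400
γ_1 = 10.4400 / 10 = 1.044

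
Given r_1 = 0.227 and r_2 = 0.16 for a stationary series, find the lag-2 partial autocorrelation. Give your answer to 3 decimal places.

φ_{22} = (r_2 − r_1²) / (1 − r_1²)
r_1² = (0.227)² = 0.051529
Numerator = 0.16 − 0.0515 = 0.1085; denominator = 1 − 0.0515 = 0.9485
φ_{22} = 0.1085 / 0.9485 = 0.114

0.114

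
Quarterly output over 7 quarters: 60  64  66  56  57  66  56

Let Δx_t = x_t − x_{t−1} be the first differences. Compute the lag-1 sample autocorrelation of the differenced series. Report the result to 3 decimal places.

First differences Δx: 4, 2, -10, 1, 9, -10
Mean of differences = -0.6667
Numerator Σ(Δx_t−Δx̄)(Δx_{t+1}−Δx̄) = -102.1111
Denominator Σ(Δx_t−Δx̄)² = 299.3333
r_1(Δx) = -102.1111 / 299.3333 = -0.341

-0.341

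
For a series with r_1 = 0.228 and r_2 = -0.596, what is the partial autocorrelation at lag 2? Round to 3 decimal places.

-0.684

φ_{22} = (r_2 − r_1²) / (1 − r_1²)
r_1² = (0.228)² = 0.051984
Numerator = -0.596 − 0.0520 = -0.6480; denominator = 1 − 0.0520 = 0.9480
φ_{22} = -0.6480 / 0.9480 = -0.684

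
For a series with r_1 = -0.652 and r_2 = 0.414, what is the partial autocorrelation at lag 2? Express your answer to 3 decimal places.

-0.019

φ_{22} = (r_2 − r_1²) / (1 − r_1²)
r_1² = (-0.652)² = 0.425104
Numerator = 0.414 − 0.4251 = -0.0111; denominator = 1 − 0.4251 = 0.5749
φ_{22} = -0.0111 / 0.5749 = -0.019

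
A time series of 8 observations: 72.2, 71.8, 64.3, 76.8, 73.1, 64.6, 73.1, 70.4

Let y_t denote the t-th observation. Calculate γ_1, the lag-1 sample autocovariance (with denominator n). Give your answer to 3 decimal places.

Mean ȳ = (72.2 + 71.8 + 64.3 + 76.8 + 73.1 + 64.6 + 73.1 + 70.4)/8 = 70.7875
Σ_{t=1}^{7}(y_t−ȳ)(y_{t+1}−ȳ) = -59.7539
γ_1 = -59.7539 / 8 = -7.469

-7.469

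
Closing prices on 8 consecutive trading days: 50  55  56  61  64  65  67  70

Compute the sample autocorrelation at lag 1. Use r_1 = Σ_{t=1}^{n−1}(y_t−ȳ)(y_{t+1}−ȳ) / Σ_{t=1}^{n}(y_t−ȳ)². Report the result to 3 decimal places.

0.574

Mean ȳ = (50 + 55 + 56 + 61 + 64 + 65 + 67 + 70)/8 = 61.0000
Σ(y_t−ȳ)(y_{t+1}−ȳ) = (66.0000) + (30.0000) + (0.0000) + (0.0000) + (12.0000) + (24.0000) + (54.0000) = 186.0000
Denominator Σ(y_t−ȳ)² = 324.0000
r_1 = 186.0000 / 324.0000 = 0.574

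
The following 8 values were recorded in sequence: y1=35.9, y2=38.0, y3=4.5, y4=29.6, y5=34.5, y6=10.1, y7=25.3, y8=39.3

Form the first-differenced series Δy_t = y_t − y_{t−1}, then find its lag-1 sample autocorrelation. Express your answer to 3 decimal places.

-0.378

First differences Δy: 2.1, -33.5, 25.1, 4.9, -24.4, 15.2, 14.0
Mean of differences = 0.4857
Numerator Σ(Δy_t−Δȳ)(Δy_{t+1}−Δȳ) = -1059.9173
Denominator Σ(Δy_t−Δȳ)² = 2801.4286
r_1(Δy) = -1059.9173 / 2801.4286 = -0.378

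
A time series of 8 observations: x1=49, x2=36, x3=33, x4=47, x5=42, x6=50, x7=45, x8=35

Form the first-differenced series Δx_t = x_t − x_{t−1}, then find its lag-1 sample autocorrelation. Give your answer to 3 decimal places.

-0.159

First differences Δx: -13, -3, 14, -5, 8, -5, -10
Mean of differences = -2.0000
Numerator Σ(Δx_t−Δx̄)(Δx_{t+1}−Δx̄) = -89.0000
Denominator Σ(Δx_t−Δx̄)² = 560.0000
r_1(Δx) = -89.0000 / 560.0000 = -0.159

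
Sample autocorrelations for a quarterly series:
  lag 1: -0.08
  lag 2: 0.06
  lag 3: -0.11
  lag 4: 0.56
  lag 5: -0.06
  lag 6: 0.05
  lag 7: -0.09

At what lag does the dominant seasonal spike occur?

4

The largest autocorrelation is r_4 = 0.56; the remaining lags stay at or below 0.06.
The dominant spike at lag 4 indicates a seasonal period of 4.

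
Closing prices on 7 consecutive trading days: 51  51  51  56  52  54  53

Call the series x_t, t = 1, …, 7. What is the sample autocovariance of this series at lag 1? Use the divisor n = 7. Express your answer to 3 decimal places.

Mean x̄ = (51 + 51 + 51 + 56 + 52 + 54 + 53)/7 = 52.5714
Σ_{t=1}^{6}(x_t−x̄)(x_{t+1}−x̄) = -2.6122
γ_1 = -2.6122 / 7 = -0.373

-0.373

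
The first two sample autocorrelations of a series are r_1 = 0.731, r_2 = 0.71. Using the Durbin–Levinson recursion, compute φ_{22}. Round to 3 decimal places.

0.377

φ_{22} = (r_2 − r_1²) / (1 − r_1²)
r_1² = (0.731)² = 0.534361
Numerator = 0.71 − 0.5344 = 0.1756; denominator = 1 − 0.5344 = 0.4656
φ_{22} = 0.1756 / 0.4656 = 0.377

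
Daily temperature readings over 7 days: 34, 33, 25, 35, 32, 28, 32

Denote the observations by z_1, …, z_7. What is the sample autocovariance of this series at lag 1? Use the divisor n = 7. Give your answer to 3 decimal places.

Mean z̄ = (34 + 33 + 25 + 35 + 32 + 28 + 32)/7 = 31.2857
Σ_{t=1}^{6}(z_t−z̄)(z_{t+1}−z̄) = -31.5102
γ_1 = -31.5102 / 7 = -4.501

-4.501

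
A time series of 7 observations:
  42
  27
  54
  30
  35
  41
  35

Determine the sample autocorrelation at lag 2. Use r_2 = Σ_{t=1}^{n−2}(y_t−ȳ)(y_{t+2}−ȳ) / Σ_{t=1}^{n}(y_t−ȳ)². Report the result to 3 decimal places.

Mean ȳ = (42 + 27 + 54 + 30 + 35 + 41 + 35)/7 = 37.7143
Deviations from mean: 4.2857, -10.7143, 16.2857, -7.7143, -2.7143, 3.2857, -2.7143
Σ(y_t−ȳ)(y_{t+2}−ȳ) = (69.7959) + (82.6531) + (-44.2041) + (-25.3469) + (7.3673) = 90.2653
Denominator Σ(y_t−ȳ)² = 483.4286
r_2 = 90.2653 / 483.4286 = 0.187

0.187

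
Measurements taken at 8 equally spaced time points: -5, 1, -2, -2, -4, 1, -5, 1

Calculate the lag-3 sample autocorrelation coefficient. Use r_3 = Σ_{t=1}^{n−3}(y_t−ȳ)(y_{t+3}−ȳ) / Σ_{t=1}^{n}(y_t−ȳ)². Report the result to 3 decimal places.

Mean ȳ = (-5 + 1 − 2 − 2 − 4 + 1 − 5 + 1)/8 = -1.8750
Deviations from mean: -3.1250, 2.8750, -0.1250, -0.1250, -2.1250, 2.8750, -3.1250, 2.8750
Σ(y_t−ȳ)(y_{t+3}−ȳ) = (0.3906) + (-6.1094) + (-0.3594) + (0.3906) + (-6.1094) = -11.7969
Denominator Σ(y_t−ȳ)² = 48.8750
r_3 = -11.7969 / 48.8750 = -0.241

-0.241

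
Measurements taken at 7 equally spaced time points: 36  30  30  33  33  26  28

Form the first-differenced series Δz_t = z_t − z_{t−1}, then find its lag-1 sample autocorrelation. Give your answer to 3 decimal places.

First differences Δz: -6, 0, 3, 0, -7, 2
Mean of differences = -1.3333
Numerator Σ(Δz_t−Δz̄)(Δz_{t+1}−Δz̄) = -21.1111
Denominator Σ(Δz_t−Δz̄)² = 87.3333
r_1(Δz) = -21.1111 / 87.3333 = -0.242

-0.242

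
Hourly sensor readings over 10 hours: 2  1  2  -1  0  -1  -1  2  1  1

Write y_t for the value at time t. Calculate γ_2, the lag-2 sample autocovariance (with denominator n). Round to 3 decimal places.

Mean ȳ = (2 + 1 + 2 − 1 + 0 − 1 − 1 + 2 + 1 + 1)/10 = 0.6000
Σ_{t=1}^{8}(y_t−ȳ)(y_{t+2}−ȳ) = 1.6800
γ_2 = 1.6800 / 10 = 0.168

0.168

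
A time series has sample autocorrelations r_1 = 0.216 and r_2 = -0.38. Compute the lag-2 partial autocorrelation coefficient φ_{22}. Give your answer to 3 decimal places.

φ_{22} = (r_2 − r_1²) / (1 − r_1²)
r_1² = (0.216)² = 0.046656
Numerator = -0.38 − 0.0467 = -0.4267; denominator = 1 − 0.0467 = 0.9533
φ_{22} = -0.4267 / 0.9533 = -0.448

-0.448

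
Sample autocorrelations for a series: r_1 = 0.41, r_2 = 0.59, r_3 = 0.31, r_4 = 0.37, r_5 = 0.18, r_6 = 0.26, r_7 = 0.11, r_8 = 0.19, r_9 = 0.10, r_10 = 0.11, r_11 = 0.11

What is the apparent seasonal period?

The largest autocorrelation is r_2 = 0.59; the remaining lags stay at or below 0.41.
The dominant spike at lag 2 indicates a seasonal period of 2.

2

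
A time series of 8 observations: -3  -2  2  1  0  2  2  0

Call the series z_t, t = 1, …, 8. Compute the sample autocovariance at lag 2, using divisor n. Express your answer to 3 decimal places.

-0.922

Mean z̄ = (-3 − 2 + 2 + 1 + 0 + 2 + 2 + 0)/8 = 0.2500
Σ_{t=1}^{6}(z_t−z̄)(z_{t+2}−z̄) = -7.3750
γ_2 = -7.3750 / 8 = -0.922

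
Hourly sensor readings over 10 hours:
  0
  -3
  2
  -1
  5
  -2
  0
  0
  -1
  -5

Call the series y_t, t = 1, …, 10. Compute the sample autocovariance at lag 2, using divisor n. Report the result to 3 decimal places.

Mean ȳ = (0 − 3 + 2 − 1 + 5 − 2 + 0 + 0 − 1 − 5)/10 = -0.5000
Σ_{t=1}^{8}(y_t−ȳ)(y_{t+2}−ȳ) = 16.5000
γ_2 = 16.5000 / 10 = 1.650

1.650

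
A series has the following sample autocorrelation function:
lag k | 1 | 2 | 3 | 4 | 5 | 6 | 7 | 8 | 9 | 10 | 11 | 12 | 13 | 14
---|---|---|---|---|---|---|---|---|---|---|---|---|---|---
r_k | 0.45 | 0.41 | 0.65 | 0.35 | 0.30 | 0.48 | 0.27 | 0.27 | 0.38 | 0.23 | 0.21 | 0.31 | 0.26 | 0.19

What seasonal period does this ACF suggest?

The largest autocorrelation is r_3 = 0.65, with a weaker echo at lag 6 (0.48); the remaining lags stay at or below 0.45. The elevated value at lag 1 (0.45), dropping to 0.41 at lag 2, reflects decaying short-term dependence rather than seasonality.
The dominant spike at lag 3 indicates a seasonal period of 3.

3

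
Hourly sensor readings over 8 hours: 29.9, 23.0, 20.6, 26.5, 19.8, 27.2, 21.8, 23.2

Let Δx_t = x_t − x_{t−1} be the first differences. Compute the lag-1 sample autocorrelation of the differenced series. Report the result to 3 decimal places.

First differences Δx: -6.9, -2.4, 5.9, -6.7, 7.4, -5.4, 1.4
Mean of differences = -0.9571
Numerator Σ(Δx_t−Δx̄)(Δx_{t+1}−Δx̄) = -136.2947
Denominator Σ(Δx_t−Δx̄)² = 212.5371
r_1(Δx) = -136.2947 / 212.5371 = -0.641

-0.641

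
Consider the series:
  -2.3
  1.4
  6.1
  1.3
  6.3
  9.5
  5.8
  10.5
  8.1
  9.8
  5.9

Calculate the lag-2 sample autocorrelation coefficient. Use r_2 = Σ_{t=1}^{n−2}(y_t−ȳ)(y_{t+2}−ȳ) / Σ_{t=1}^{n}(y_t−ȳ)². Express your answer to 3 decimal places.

0.235

Mean ȳ = (-2.3 + 1.4 + 6.1 + 1.3 + 6.3 + 9.5 + 5.8 + 10.5 + 8.1 + 9.8 + 5.9)/11 = 5.6727
Numerator Σ_{t=1}^{9}(y_t−ȳ)(y_{t+2}−ȳ) = 38.1485
Denominator Σ(y_t−ȳ)² = 162.4618
r_2 = 38.1485 / 162.4618 = 0.235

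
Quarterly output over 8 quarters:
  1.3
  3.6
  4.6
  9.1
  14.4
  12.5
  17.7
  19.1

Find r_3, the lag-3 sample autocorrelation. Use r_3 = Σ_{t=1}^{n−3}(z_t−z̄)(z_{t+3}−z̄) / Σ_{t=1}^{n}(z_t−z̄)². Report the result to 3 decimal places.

-0.006

Mean z̄ = (1.3 + 3.6 + 4.6 + 9.1 + 14.4 + 12.5 + 17.7 + 19.1)/8 = 10.2875
Deviations from mean: -8.9875, -6.6875, -5.6875, -1.1875, 4.1125, 2.2125, 7.4125, 8.8125
Numerator Σ_{t=1}^{5}(z_t−z̄)(z_{t+3}−z̄) = -1.9742
Denominator Σ(z_t−z̄)² = 313.6688
r_3 = -1.9742 / 313.6688 = -0.006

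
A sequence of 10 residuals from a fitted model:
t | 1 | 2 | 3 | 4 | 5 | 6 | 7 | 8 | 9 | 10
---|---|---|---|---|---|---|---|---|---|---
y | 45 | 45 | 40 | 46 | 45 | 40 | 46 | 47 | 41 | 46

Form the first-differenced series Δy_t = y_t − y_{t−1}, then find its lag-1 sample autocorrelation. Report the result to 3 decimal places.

-0.490

First differences Δy: 0, -5, 6, -1, -5, 6, 1, -6, 5
Mean of differences = 0.1111
Numerator Σ(Δy_t−Δȳ)(Δy_{t+1}−Δȳ) = -90.5679
Denominator Σ(Δy_t−Δȳ)² = 184.8889
r_1(Δy) = -90.5679 / 184.8889 = -0.490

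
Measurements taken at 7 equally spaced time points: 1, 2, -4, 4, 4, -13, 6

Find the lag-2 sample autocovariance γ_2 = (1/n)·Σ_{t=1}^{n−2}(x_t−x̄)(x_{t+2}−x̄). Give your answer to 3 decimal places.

Mean x̄ = (1 + 2 − 4 + 4 + 4 − 13 + 6)/7 = 0.0000
Deviations: 1.0000, 2.0000, -4.0000, 4.0000, 4.0000, -13.0000, 6.0000
Σ_{t=1}^{5}(x_t−x̄)(x_{t+2}−x̄) = -40.0000
γ_2 = -40.0000 / 7 = -5.714

-5.714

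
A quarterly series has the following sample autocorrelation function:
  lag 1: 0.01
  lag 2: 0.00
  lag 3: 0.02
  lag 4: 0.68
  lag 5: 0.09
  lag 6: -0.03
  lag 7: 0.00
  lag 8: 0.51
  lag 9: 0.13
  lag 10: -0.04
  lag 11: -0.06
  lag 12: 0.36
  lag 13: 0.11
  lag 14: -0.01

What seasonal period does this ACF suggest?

4

The largest autocorrelation is r_4 = 0.68, with weaker echoes at lags 8 (0.51) and 12 (0.36); the remaining lags stay at or below 0.13.
The dominant spike at lag 4 indicates a seasonal period of 4.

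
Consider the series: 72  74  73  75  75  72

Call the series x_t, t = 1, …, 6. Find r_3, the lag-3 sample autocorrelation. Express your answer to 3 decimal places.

-0.079

Mean x̄ = (72 + 74 + 73 + 75 + 75 + 72)/6 = 73.5000
Numerator Σ_{t=1}^{3}(x_t−x̄)(x_{t+3}−x̄) = -0.7500
Denominator Σ(x_t−x̄)² = 9.5000
r_3 = -0.7500 / 9.5000 = -0.079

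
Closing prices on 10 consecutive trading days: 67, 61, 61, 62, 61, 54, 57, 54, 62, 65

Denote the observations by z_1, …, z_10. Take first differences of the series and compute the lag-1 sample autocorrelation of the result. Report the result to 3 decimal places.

-0.134

First differences Δz: -6, 0, 1, -1, -7, 3, -3, 8, 3
Mean of differences = -0.2222
Numerator Σ(Δz_t−Δz̄)(Δz_{t+1}−Δz̄) = -23.8272
Denominator Σ(Δz_t−Δz̄)² = 177.5556
r_1(Δz) = -23.8272 / 177.5556 = -0.134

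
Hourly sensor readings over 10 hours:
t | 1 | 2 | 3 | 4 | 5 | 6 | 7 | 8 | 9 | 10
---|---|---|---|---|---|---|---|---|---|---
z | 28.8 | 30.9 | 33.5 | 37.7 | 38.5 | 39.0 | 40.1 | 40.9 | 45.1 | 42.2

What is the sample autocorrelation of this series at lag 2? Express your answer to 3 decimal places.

0.306

Mean z̄ = (28.8 + 30.9 + 33.5 + 37.7 + 38.5 + 39.0 + 40.1 + 40.9 + 45.1 + 42.2)/10 = 37.6700
Numerator Σ_{t=1}^{8}(z_t−z̄)(z_{t+2}−z̄) = 72.3632
Denominator Σ(z_t−z̄)² = 236.4210
r_2 = 72.3632 / 236.4210 = 0.306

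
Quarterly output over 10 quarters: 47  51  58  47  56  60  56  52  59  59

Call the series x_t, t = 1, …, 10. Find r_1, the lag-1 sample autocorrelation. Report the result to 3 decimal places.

Mean x̄ = (47 + 51 + 58 + 47 + 56 + 60 + 56 + 52 + 59 + 59)/10 = 54.5000
Numerator Σ_{t=1}^{9}(x_t−x̄)(x_{t+1}−x̄) = -1.7500
Denominator Σ(x_t−x̄)² = 218.5000
r_1 = -1.7500 / 218.5000 = -0.008

-0.008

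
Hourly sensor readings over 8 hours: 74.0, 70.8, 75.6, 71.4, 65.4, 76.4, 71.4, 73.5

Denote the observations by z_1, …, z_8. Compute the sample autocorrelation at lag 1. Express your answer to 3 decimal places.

Mean z̄ = (74.0 + 70.8 + 75.6 + 71.4 + 65.4 + 76.4 + 71.4 + 73.5)/8 = 72.3125
Numerator Σ_{t=1}^{7}(z_t−z̄)(z_{t+1}−z̄) = -37.2852
Denominator Σ(z_t−z̄)² = 83.5088
r_1 = -37.2852 / 83.5088 = -0.446

-0.446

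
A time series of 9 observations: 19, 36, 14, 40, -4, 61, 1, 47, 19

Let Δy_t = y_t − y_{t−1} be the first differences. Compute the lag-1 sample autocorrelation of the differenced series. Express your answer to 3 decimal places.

-0.914

First differences Δy: 17, -22, 26, -44, 65, -60, 46, -28
Mean of differences = 0.0000
Numerator Σ(Δy_t−Δȳ)(Δy_{t+1}−Δȳ) = -12898.0000
Denominator Σ(Δy_t−Δȳ)² = 14110.0000
r_1(Δy) = -12898.0000 / 14110.0000 = -0.914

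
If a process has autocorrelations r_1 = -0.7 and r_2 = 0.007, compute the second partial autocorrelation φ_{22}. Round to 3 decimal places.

φ_{22} = (r_2 − r_1²) / (1 − r_1²)
r_1² = (-0.7)² = 0.49
Numerator = 0.007 − 0.4900 = -0.4830; denominator = 1 − 0.4900 = 0.5100
φ_{22} = -0.4830 / 0.5100 = -0.947

-0.947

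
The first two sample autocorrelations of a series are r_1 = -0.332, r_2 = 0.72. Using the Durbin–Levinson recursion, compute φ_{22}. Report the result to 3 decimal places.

0.685

φ_{22} = (r_2 − r_1²) / (1 − r_1²)
r_1² = (-0.332)² = 0.110224
Numerator = 0.72 − 0.1102 = 0.6098; denominator = 1 − 0.1102 = 0.8898
φ_{22} = 0.6098 / 0.8898 = 0.685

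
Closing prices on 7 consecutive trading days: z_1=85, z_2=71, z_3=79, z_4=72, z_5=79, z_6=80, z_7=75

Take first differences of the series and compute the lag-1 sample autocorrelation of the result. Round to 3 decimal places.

First differences Δz: -14, 8, -7, 7, 1, -5
Mean of differences = -1.6667
Numerator Σ(Δz_t−Δz̄)(Δz_{t+1}−Δz̄) = -202.7778
Denominator Σ(Δz_t−Δz̄)² = 367.3333
r_1(Δz) = -202.7778 / 367.3333 = -0.552

-0.552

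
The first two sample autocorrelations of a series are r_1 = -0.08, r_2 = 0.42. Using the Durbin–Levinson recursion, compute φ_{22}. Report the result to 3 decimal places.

φ_{22} = (r_2 − r_1²) / (1 − r_1²)
r_1² = (-0.08)² = 0.0064
Numerator = 0.42 − 0.0064 = 0.4136; denominator = 1 − 0.0064 = 0.9936
φ_{22} = 0.4136 / 0.9936 = 0.416

0.416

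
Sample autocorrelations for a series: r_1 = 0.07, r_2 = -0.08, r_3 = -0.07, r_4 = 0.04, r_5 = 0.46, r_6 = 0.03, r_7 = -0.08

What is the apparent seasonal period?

The largest autocorrelation is r_5 = 0.46; the remaining lags stay at or below 0.07.
The dominant spike at lag 5 indicates a seasonal period of 5.

5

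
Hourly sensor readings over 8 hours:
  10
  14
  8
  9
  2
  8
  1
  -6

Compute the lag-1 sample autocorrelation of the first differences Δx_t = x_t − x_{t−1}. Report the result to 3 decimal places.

First differences Δx: 4, -6, 1, -7, 6, -7, -7
Mean of differences = -2.2857
Numerator Σ(Δx_t−Δx̄)(Δx_{t+1}−Δx̄) = -106.9388
Denominator Σ(Δx_t−Δx̄)² = 199.4286
r_1(Δx) = -106.9388 / 199.4286 = -0.536

-0.536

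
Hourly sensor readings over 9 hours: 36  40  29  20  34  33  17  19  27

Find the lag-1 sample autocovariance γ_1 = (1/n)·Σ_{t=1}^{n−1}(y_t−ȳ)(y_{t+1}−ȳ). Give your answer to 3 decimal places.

Mean ȳ = (36 + 40 + 29 + 20 + 34 + 33 + 17 + 19 + 27)/9 = 28.3333
Σ_{t=1}^{8}(y_t−ȳ)(y_{t+1}−ȳ) = 136.2222
γ_1 = 136.2222 / 9 = 15.136

15.136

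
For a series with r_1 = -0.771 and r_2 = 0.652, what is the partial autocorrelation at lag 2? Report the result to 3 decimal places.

φ_{22} = (r_2 − r_1²) / (1 − r_1²)
r_1² = (-0.771)² = 0.594441
Numerator = 0.652 − 0.5944 = 0.0576; denominator = 1 − 0.5944 = 0.4056
φ_{22} = 0.0576 / 0.4056 = 0.142

0.142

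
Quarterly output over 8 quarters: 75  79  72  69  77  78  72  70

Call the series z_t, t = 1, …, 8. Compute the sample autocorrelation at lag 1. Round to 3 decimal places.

Mean z̄ = (75 + 79 + 72 + 69 + 77 + 78 + 72 + 70)/8 = 74.0000
Numerator Σ_{t=1}^{7}(z_t−z̄)(z_{t+1}−z̄) = 2.0000
Denominator Σ(z_t−z̄)² = 100.0000
r_1 = 2.0000 / 100.0000 = 0.020

0.020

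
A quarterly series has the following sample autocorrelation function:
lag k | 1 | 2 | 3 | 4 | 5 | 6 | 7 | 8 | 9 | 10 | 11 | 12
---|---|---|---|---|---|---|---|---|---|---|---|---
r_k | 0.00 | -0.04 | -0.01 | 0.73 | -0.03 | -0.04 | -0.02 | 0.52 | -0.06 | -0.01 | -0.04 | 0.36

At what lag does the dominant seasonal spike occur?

The largest autocorrelation is r_4 = 0.73, with weaker echoes at lags 8 (0.52) and 12 (0.36); the remaining lags stay at or below 0.00.
The dominant spike at lag 4 indicates a seasonal period of 4.

4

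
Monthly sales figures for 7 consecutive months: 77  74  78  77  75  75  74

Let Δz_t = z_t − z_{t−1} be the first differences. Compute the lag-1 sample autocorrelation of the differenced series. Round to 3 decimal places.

-0.466

First differences Δz: -3, 4, -1, -2, 0, -1
Mean of differences = -0.5000
Numerator Σ(Δz_t−Δz̄)(Δz_{t+1}−Δz̄) = -13.7500
Denominator Σ(Δz_t−Δz̄)² = 29.5000
r_1(Δz) = -13.7500 / 29.5000 = -0.466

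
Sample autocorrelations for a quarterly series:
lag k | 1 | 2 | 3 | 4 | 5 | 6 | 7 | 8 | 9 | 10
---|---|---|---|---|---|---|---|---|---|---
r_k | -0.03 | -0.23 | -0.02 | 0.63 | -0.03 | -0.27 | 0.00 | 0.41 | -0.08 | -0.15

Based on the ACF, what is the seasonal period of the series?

4

The largest autocorrelation is r_4 = 0.63, with a weaker echo at lag 8 (0.41); the remaining lags stay at or below 0.00.
The dominant spike at lag 4 indicates a seasonal period of 4.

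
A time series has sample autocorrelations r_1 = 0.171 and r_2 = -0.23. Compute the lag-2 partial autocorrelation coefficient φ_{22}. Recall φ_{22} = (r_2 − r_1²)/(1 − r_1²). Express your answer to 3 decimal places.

φ_{22} = (r_2 − r_1²) / (1 − r_1²)
r_1² = (0.171)² = 0.029241
Numerator = -0.23 − 0.0292 = -0.2592; denominator = 1 − 0.0292 = 0.9708
φ_{22} = -0.2592 / 0.9708 = -0.267

-0.267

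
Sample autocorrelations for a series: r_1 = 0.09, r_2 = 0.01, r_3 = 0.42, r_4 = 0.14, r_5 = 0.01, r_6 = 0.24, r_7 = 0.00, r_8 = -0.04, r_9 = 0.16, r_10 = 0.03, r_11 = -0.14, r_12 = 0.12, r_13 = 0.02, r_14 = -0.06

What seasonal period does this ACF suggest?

The largest autocorrelation is r_3 = 0.42, with weaker echoes at lags 6 (0.24) and 9 (0.16); the remaining lags stay at or below 0.14.
The dominant spike at lag 3 indicates a seasonal period of 3.

3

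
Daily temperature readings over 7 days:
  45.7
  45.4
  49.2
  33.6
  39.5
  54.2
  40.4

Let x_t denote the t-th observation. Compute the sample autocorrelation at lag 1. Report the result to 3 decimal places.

-0.289

Mean x̄ = (45.7 + 45.4 + 49.2 + 33.6 + 39.5 + 54.2 + 40.4)/7 = 44.0000
Numerator Σ_{t=1}^{6}(x_t−x̄)(x_{t+1}−x̄) = -80.2400
Denominator Σ(x_t−x̄)² = 277.3000
r_1 = -80.2400 / 277.3000 = -0.289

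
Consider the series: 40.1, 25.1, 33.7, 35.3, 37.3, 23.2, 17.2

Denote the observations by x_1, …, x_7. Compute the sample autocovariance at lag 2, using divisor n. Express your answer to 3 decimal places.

-13.663

Mean x̄ = (40.1 + 25.1 + 33.7 + 35.3 + 37.3 + 23.2 + 17.2)/7 = 30.2714
Deviations: 9.8286, -5.1714, 3.4286, 5.0286, 7.0286, -7.0714, -13.0714
Σ_{t=1}^{5}(x_t−x̄)(x_{t+2}−x̄) = -95.6416
γ_2 = -95.6416 / 7 = -13.663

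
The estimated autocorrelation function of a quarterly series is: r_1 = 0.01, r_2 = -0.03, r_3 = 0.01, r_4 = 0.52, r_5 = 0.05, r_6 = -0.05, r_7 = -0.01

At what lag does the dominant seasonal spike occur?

4

The largest autocorrelation is r_4 = 0.52; the remaining lags stay at or below 0.05.
The dominant spike at lag 4 indicates a seasonal period of 4.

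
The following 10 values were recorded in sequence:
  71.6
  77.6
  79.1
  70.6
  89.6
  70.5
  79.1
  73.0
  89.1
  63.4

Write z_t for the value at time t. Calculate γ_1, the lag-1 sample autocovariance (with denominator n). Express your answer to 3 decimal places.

-40.532

Mean z̄ = (71.6 + 77.6 + 79.1 + 70.6 + 89.6 + 70.5 + 79.1 + 73.0 + 89.1 + 63.4)/10 = 76.3600
Σ_{t=1}^{9}(z_t−z̄)(z_{t+1}−z̄) = -405.3156
γ_1 = -405.3156 / 10 = -40.532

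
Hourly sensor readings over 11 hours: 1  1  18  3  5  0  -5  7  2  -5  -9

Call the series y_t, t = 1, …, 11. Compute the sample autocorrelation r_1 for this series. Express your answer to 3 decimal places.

Mean ȳ = (1 + 1 + 18 + 3 + 5 + 0 − 5 + 7 + 2 − 5 − 9)/11 = 1.6364
Numerator Σ_{t=1}^{10}(y_t−ȳ)(y_{t+1}−ȳ) = 56.7769
Denominator Σ(y_t−ȳ)² = 514.5455
r_1 = 56.7769 / 514.5455 = 0.110

0.110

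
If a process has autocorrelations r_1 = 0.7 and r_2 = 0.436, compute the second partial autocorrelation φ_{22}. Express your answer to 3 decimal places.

φ_{22} = (r_2 − r_1²) / (1 − r_1²)
r_1² = (0.7)² = 0.49
Numerator = 0.436 − 0.4900 = -0.0540; denominator = 1 − 0.4900 = 0.5100
φ_{22} = -0.0540 / 0.5100 = -0.106

-0.106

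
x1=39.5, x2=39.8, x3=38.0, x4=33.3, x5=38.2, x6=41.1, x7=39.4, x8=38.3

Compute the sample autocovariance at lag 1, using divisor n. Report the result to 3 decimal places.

Mean x̄ = (39.5 + 39.8 + 38.0 + 33.3 + 38.2 + 41.1 + 39.4 + 38.3)/8 = 38.4500
Σ_{t=1}^{7}(x_t−x̄)(x_{t+1}−x̄) = 6.1275
γ_1 = 6.1275 / 8 = 0.766

0.766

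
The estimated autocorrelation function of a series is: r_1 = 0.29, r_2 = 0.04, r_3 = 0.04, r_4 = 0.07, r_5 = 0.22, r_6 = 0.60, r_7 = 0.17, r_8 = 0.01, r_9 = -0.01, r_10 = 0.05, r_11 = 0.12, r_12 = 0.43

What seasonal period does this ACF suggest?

6

The largest autocorrelation is r_6 = 0.60, with a weaker echo at lag 12 (0.43); the remaining lags stay at or below 0.29. The elevated value at lag 1 (0.29), dropping to 0.04 at lag 2, reflects decaying short-term dependence rather than seasonality.
The dominant spike at lag 6 indicates a seasonal period of 6.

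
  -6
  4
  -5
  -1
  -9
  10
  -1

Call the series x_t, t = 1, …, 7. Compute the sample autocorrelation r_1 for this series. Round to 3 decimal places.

Mean x̄ = (-6 + 4 − 5 − 1 − 9 + 10 − 1)/7 = -1.1429
Deviations from mean: -4.8571, 5.1429, -3.8571, 0.1429, -7.8571, 11.1429, 0.1429
Σ(x_t−x̄)(x_{t+1}−x̄) = (-24.9796) + (-19.8367) + (-0.5510) + (-1.1224) + (-87.5510) + (1.5918) = -132.4490
Denominator Σ(x_t−x̄)² = 250.8571
r_1 = -132.4490 / 250.8571 = -0.528

-0.528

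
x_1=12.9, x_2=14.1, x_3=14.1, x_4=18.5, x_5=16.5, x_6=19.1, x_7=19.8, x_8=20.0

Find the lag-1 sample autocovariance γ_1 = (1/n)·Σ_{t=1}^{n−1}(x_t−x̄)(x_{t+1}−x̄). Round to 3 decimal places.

Mean x̄ = (12.9 + 14.1 + 14.1 + 18.5 + 16.5 + 19.1 + 19.8 + 20.0)/8 = 16.8750
Deviations: -3.9750, -2.7750, -2.7750, 1.6250, -0.3750, 2.2250, 2.9250, 3.1250
Σ_{t=1}^{7}(x_t−x̄)(x_{t+1}−x̄) = 28.4269
γ_1 = 28.4269 / 8 = 3.553

3.553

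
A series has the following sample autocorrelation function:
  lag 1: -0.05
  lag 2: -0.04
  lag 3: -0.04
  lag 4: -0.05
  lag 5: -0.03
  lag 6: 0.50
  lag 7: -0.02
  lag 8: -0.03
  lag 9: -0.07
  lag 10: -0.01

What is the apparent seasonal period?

The largest autocorrelation is r_6 = 0.50; the remaining lags stay at or below -0.01.
The dominant spike at lag 6 indicates a seasonal period of 6.

6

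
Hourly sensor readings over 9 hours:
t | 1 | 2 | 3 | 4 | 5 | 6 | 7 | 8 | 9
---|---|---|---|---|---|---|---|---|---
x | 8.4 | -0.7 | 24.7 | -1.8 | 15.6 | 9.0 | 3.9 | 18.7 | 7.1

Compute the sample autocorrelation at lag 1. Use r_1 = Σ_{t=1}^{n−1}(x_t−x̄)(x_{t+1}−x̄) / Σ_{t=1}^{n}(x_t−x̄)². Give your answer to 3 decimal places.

Mean x̄ = (8.4 − 0.7 + 24.7 − 1.8 + 15.6 + 9.0 + 3.9 + 18.7 + 7.1)/9 = 9.4333
Numerator Σ_{t=1}^{8}(x_t−x̄)(x_{t+1}−x̄) = -458.1711
Denominator Σ(x_t−x̄)² = 623.1600
r_1 = -458.1711 / 623.1600 = -0.735

-0.735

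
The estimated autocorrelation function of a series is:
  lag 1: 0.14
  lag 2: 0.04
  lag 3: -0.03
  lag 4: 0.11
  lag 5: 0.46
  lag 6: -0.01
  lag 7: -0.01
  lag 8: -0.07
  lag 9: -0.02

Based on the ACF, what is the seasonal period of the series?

The largest autocorrelation is r_5 = 0.46; the remaining lags stay at or below 0.14.
The dominant spike at lag 5 indicates a seasonal period of 5.

5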